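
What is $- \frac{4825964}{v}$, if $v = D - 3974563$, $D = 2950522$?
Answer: $\frac{4825964}{1024041} \approx 4.7127$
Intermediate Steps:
$v = -1024041$ ($v = 2950522 - 3974563 = -1024041$)
$- \frac{4825964}{v} = - \frac{4825964}{-1024041} = \left(-4825964\right) \left(- \frac{1}{1024041}\right) = \frac{4825964}{1024041}$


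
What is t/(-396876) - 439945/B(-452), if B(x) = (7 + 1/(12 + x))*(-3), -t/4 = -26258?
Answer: 2134017195006/101831767 ≈ 20956.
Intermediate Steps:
t = 105032 (t = -4*(-26258) = 105032)
B(x) = -21 - 3/(12 + x)
t/(-396876) - 439945/B(-452) = 105032/(-396876) - 439945*(12 - 452)/(3*(-85 - 7*(-452))) = 105032*(-1/396876) - 439945*(-440/(3*(-85 + 3164))) = -26258/99219 - 439945/(3*(-1/440)*3079) = -26258/99219 - 439945/(-9237/440) = -26258/99219 - 439945*(-440/9237) = -26258/99219 + 193575800/9237 = 2134017195006/101831767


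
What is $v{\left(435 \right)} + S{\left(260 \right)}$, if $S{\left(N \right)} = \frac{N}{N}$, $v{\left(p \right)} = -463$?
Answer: $-462$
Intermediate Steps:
$S{\left(N \right)} = 1$
$v{\left(435 \right)} + S{\left(260 \right)} = -463 + 1 = -462$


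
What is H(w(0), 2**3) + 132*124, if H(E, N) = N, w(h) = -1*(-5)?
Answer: 16376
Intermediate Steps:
w(h) = 5
H(w(0), 2**3) + 132*124 = 2**3 + 132*124 = 8 + 16368 = 16376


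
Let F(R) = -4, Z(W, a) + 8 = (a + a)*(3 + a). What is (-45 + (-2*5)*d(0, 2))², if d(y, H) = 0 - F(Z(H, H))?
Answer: 7225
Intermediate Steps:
Z(W, a) = -8 + 2*a*(3 + a) (Z(W, a) = -8 + (a + a)*(3 + a) = -8 + (2*a)*(3 + a) = -8 + 2*a*(3 + a))
d(y, H) = 4 (d(y, H) = 0 - 1*(-4) = 0 + 4 = 4)
(-45 + (-2*5)*d(0, 2))² = (-45 - 2*5*4)² = (-45 - 10*4)² = (-45 - 40)² = (-85)² = 7225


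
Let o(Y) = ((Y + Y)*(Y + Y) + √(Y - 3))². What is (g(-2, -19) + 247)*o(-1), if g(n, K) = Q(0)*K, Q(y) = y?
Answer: 2964 + 3952*I ≈ 2964.0 + 3952.0*I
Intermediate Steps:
g(n, K) = 0 (g(n, K) = 0*K = 0)
o(Y) = (√(-3 + Y) + 4*Y²)² (o(Y) = ((2*Y)*(2*Y) + √(-3 + Y))² = (4*Y² + √(-3 + Y))² = (√(-3 + Y) + 4*Y²)²)
(g(-2, -19) + 247)*o(-1) = (0 + 247)*(√(-3 - 1) + 4*(-1)²)² = 247*(√(-4) + 4*1)² = 247*(2*I + 4)² = 247*(4 + 2*I)²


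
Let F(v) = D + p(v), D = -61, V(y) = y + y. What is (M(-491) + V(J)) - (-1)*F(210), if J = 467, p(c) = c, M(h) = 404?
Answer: 1487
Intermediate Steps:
V(y) = 2*y
F(v) = -61 + v
(M(-491) + V(J)) - (-1)*F(210) = (404 + 2*467) - (-1)*(-61 + 210) = (404 + 934) - (-1)*149 = 1338 - 1*(-149) = 1338 + 149 = 1487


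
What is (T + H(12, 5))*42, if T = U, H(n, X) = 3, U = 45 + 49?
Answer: 4074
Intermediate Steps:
U = 94
T = 94
(T + H(12, 5))*42 = (94 + 3)*42 = 97*42 = 4074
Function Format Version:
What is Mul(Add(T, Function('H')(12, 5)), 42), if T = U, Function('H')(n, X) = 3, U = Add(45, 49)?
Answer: 4074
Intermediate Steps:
U = 94
T = 94
Mul(Add(T, Function('H')(12, 5)), 42) = Mul(Add(94, 3), 42) = Mul(97, 42) = 4074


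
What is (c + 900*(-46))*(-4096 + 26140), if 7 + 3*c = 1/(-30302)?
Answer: -13827909172110/15151 ≈ -9.1267e+8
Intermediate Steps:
c = -70705/30302 (c = -7/3 + (⅓)/(-30302) = -7/3 + (⅓)*(-1/30302) = -7/3 - 1/90906 = -70705/30302 ≈ -2.3333)
(c + 900*(-46))*(-4096 + 26140) = (-70705/30302 + 900*(-46))*(-4096 + 26140) = (-70705/30302 - 41400)*22044 = -1254573505/30302*22044 = -13827909172110/15151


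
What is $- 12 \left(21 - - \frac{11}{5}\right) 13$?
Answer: $- \frac{18096}{5} \approx -3619.2$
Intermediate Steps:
$- 12 \left(21 - - \frac{11}{5}\right) 13 = - 12 \left(21 + \frac{11}{5}\right) 13 = \left(-12\right) \frac{116}{5} \cdot 13 = \left(- \frac{1392}{5}\right) 13 = - \frac{18096}{5}$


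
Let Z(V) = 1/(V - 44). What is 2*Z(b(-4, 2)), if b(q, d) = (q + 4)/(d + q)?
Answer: -1/22 ≈ -0.045455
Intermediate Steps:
b(q, d) = (4 + q)/(d + q)
Z(V) = 1/(-44 + V)
2*Z(b(-4, 2)) = 2/(-44 + (4 - 4)/(2 - 4)) = 2/(-44 + 0/(-2)) = 2/(-44 - ½*0) = 2/(-44 + 0) = 2/(-44) = 2*(-1/44) = -1/22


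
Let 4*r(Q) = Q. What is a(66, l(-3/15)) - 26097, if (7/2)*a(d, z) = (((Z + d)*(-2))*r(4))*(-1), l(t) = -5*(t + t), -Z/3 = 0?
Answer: -182415/7 ≈ -26059.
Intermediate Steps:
Z = 0 (Z = -3*0 = 0)
r(Q) = Q/4
l(t) = -10*t
a(d, z) = 4*d/7 (a(d, z) = 2*((((0 + d)*(-2))*((1/4)*4))*(-1))/7 = 2*(((d*(-2))*1)*(-1))/7 = 2*((-2*d*1)*(-1))/7 = 2*(-2*d*(-1))/7 = 2*(2*d)/7 = 4*d/7)
a(66, l(-3/15)) - 26097 = (4/7)*66 - 26097 = 264/7 - 26097 = -182415/7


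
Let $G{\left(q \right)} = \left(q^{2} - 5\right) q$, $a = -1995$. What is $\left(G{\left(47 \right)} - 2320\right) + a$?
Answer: $99273$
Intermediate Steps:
$G{\left(q \right)} = q \left(-5 + q^{2}\right)$ ($G{\left(q \right)} = \left(-5 + q^{2}\right) q = q \left(-5 + q^{2}\right)$)
$\left(G{\left(47 \right)} - 2320\right) + a = \left(47 \left(-5 + 47^{2}\right) - 2320\right) - 1995 = \left(47 \left(-5 + 2209\right) - 2320\right) - 1995 = \left(47 \cdot 2204 - 2320\right) - 1995 = \left(103588 - 2320\right) - 1995 = 101268 - 1995 = 99273$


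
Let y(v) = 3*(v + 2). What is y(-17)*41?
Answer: -1845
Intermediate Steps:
y(v) = 6 + 3*v (y(v) = 3*(2 + v) = 6 + 3*v)
y(-17)*41 = (6 + 3*(-17))*41 = (6 - 51)*41 = -45*41 = -1845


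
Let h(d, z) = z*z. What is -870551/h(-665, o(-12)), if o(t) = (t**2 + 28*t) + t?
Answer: -870551/41616 ≈ -20.919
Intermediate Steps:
o(t) = t**2 + 29*t
h(d, z) = z**2
-870551/h(-665, o(-12)) = -870551*1/(144*(29 - 12)**2) = -870551/((-12*17)**2) = -870551/((-204)**2) = -870551/41616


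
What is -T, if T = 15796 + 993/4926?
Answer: -25937363/1642 ≈ -15796.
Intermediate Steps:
T = 25937363/1642 (T = 15796 + 993*(1/4926) = 15796 + 331/1642 = 25937363/1642 ≈ 15796.)
-T = -1*25937363/1642 = -25937363/1642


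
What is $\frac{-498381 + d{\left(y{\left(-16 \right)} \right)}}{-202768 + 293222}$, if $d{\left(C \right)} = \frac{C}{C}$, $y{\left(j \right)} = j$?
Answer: $- \frac{249190}{45227} \approx -5.5098$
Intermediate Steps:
$d{\left(C \right)} = 1$
$\frac{-498381 + d{\left(y{\left(-16 \right)} \right)}}{-202768 + 293222} = \frac{-498381 + 1}{-202768 + 293222} = - \frac{498380}{90454} = \left(-498380\right) \frac{1}{90454} = - \frac{249190}{45227}$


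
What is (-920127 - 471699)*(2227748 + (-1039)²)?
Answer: -4603142983194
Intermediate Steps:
(-920127 - 471699)*(2227748 + (-1039)²) = -1391826*(2227748 + 1079521) = -1391826*3307269 = -4603142983194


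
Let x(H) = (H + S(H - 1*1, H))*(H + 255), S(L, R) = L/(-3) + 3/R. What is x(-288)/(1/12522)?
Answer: 1267295271/16 ≈ 7.9206e+7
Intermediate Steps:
S(L, R) = 3/R - L/3 (S(L, R) = L*(-⅓) + 3/R = -L/3 + 3/R = 3/R - L/3)
x(H) = (255 + H)*(⅓ + 3/H + 2*H/3) (x(H) = (H + (3/H - (H - 1*1)/3))*(H + 255) = (H + (3/H - (H - 1)/3))*(255 + H) = (H + (3/H - (-1 + H)/3))*(255 + H) = (H + (3/H + (⅓ - H/3)))*(255 + H) = (H + (⅓ + 3/H - H/3))*(255 + H) = (⅓ + 3/H + 2*H/3)*(255 + H) = (255 + H)*(⅓ + 3/H + 2*H/3))
x(-288)/(1/12522) = (88 + 765/(-288) + (⅔)*(-288)² + (511/3)*(-288))/(1/12522) = (88 + 765*(-1/288) + (⅔)*82944 - 49056)/(1/12522) = (88 - 85/32 + 55296 - 49056)*12522 = (202411/32)*12522 = 1267295271/16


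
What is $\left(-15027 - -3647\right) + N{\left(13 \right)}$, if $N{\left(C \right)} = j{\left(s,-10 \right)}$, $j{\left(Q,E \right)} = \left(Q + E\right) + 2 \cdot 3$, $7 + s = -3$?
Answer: $-11394$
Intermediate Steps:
$s = -10$ ($s = -7 - 3 = -10$)
$j{\left(Q,E \right)} = 6 + E + Q$ ($j{\left(Q,E \right)} = \left(E + Q\right) + 6 = 6 + E + Q$)
$N{\left(C \right)} = -14$ ($N{\left(C \right)} = 6 - 10 - 10 = -14$)
$\left(-15027 - -3647\right) + N{\left(13 \right)} = \left(-15027 - -3647\right) - 14 = \left(-15027 + 3647\right) - 14 = -11380 - 14 = -11394$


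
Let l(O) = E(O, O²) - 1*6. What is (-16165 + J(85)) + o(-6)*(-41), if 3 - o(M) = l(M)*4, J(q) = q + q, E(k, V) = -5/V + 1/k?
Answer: -154369/9 ≈ -17152.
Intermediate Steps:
E(k, V) = 1/k - 5/V (E(k, V) = -5/V + 1/k = 1/k - 5/V)
J(q) = 2*q
l(O) = -6 + 1/O - 5/O² (l(O) = (1/O - 5/O²) - 1*6 = (1/O - 5/O²) - 6 = -6 + 1/O - 5/O²)
o(M) = 27 - 4/M + 20/M² (o(M) = 3 - (-6 + 1/M - 5/M²)*4 = 3 - (-24 - 20/M² + 4/M) = 3 + (24 - 4/M + 20/M²) = 27 - 4/M + 20/M²)
(-16165 + J(85)) + o(-6)*(-41) = (-16165 + 2*85) + (27 - 4/(-6) + 20/(-6)²)*(-41) = (-16165 + 170) + (27 - 4*(-⅙) + 20*(1/36))*(-41) = -15995 + (27 + ⅔ + 5/9)*(-41) = -15995 + (254/9)*(-41) = -15995 - 10414/9 = -154369/9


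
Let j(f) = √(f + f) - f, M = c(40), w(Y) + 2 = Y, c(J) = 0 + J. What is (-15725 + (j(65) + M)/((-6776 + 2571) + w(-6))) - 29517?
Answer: -190604521/4213 - √130/4213 ≈ -45242.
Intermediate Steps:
c(J) = J
w(Y) = -2 + Y
M = 40
j(f) = -f + √2*√f (j(f) = √(2*f) - f = √2*√f - f = -f + √2*√f)
(-15725 + (j(65) + M)/((-6776 + 2571) + w(-6))) - 29517 = (-15725 + ((-1*65 + √2*√65) + 40)/((-6776 + 2571) + (-2 - 6))) - 29517 = (-15725 + ((-65 + √130) + 40)/(-4205 - 8)) - 29517 = (-15725 + (-25 + √130)/(-4213)) - 29517 = (-15725 + (-25 + √130)*(-1/4213)) - 29517 = (-15725 + (25/4213 - √130/4213)) - 29517 = (-66249400/4213 - √130/4213) - 29517 = -190604521/4213 - √130/4213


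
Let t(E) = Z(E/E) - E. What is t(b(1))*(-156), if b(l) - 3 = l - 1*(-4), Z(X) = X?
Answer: 1092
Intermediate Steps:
b(l) = 7 + l (b(l) = 3 + (l - 1*(-4)) = 3 + (l + 4) = 3 + (4 + l) = 7 + l)
t(E) = 1 - E (t(E) = E/E - E = 1 - E)
t(b(1))*(-156) = (1 - (7 + 1))*(-156) = (1 - 1*8)*(-156) = (1 - 8)*(-156) = -7*(-156) = 1092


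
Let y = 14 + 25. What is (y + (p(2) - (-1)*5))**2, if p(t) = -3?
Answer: 1681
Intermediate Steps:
y = 39
(y + (p(2) - (-1)*5))**2 = (39 + (-3 - (-1)*5))**2 = (39 + (-3 - 1*(-5)))**2 = (39 + (-3 + 5))**2 = (39 + 2)**2 = 41**2 = 1681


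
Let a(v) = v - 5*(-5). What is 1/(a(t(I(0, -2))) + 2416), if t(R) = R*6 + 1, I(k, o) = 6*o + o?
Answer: 1/2358 ≈ 0.00042409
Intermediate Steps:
I(k, o) = 7*o
t(R) = 1 + 6*R (t(R) = 6*R + 1 = 1 + 6*R)
a(v) = 25 + v (a(v) = v + 25 = 25 + v)
1/(a(t(I(0, -2))) + 2416) = 1/((25 + (1 + 6*(7*(-2)))) + 2416) = 1/((25 + (1 + 6*(-14))) + 2416) = 1/((25 + (1 - 84)) + 2416) = 1/((25 - 83) + 2416) = 1/(-58 + 2416) = 1/2358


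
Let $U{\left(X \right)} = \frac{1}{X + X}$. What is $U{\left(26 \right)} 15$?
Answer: $\frac{15}{52} \approx 0.28846$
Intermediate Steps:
$U{\left(X \right)} = \frac{1}{2 X}$
$U{\left(26 \right)} 15 = \frac{1}{2 \cdot 26} \cdot 15 = \frac{1}{2} \cdot \frac{1}{26} \cdot 15 = \frac{1}{52} \cdot 15 = \frac{15}{52}$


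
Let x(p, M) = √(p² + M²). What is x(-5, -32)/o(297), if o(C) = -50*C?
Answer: -√1049/14850 ≈ -0.0021810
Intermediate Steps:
x(p, M) = √(M² + p²)
x(-5, -32)/o(297) = √((-32)² + (-5)²)/((-50*297)) = √(1024 + 25)/(-14850) = √1049*(-1/14850) = -√1049/14850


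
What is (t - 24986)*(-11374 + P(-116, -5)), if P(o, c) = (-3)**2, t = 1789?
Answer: 263633905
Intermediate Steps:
P(o, c) = 9
(t - 24986)*(-11374 + P(-116, -5)) = (1789 - 24986)*(-11374 + 9) = -23197*(-11365) = 263633905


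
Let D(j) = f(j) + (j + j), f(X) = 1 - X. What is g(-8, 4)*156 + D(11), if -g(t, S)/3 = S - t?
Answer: -5604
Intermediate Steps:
g(t, S) = -3*S + 3*t (g(t, S) = -3*(S - t) = -3*S + 3*t)
D(j) = 1 + j (D(j) = (1 - j) + (j + j) = (1 - j) + 2*j = 1 + j)
g(-8, 4)*156 + D(11) = (-3*4 + 3*(-8))*156 + (1 + 11) = (-12 - 24)*156 + 12 = -36*156 + 12 = -5616 + 12 = -5604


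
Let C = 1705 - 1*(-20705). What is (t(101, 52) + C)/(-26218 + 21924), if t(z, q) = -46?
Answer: -11182/2147 ≈ -5.2082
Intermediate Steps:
C = 22410 (C = 1705 + 20705 = 22410)
(t(101, 52) + C)/(-26218 + 21924) = (-46 + 22410)/(-26218 + 21924) = 22364/(-4294) = 22364*(-1/4294) = -11182/2147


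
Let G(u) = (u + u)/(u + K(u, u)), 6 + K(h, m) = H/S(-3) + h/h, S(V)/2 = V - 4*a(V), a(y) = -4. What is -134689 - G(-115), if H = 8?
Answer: -104789537/778 ≈ -1.3469e+5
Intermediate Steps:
S(V) = 32 + 2*V (S(V) = 2*(V - 4*(-4)) = 2*(V + 16) = 2*(16 + V) = 32 + 2*V)
K(h, m) = -61/13 (K(h, m) = -6 + (8/(32 + 2*(-3)) + h/h) = -6 + (8/(32 - 6) + 1) = -6 + (8/26 + 1) = -6 + (8*(1/26) + 1) = -6 + (4/13 + 1) = -6 + 17/13 = -61/13)
G(u) = 2*u/(-61/13 + u) (G(u) = (u + u)/(u - 61/13) = (2*u)/(-61/13 + u) = 2*u/(-61/13 + u))
-134689 - G(-115) = -134689 - 26*(-115)/(-61 + 13*(-115)) = -134689 - 26*(-115)/(-61 - 1495) = -134689 - 26*(-115)/(-1556) = -134689 - 26*(-115)*(-1)/1556 = -134689 - 1*1495/778 = -134689 - 1495/778 = -104789537/778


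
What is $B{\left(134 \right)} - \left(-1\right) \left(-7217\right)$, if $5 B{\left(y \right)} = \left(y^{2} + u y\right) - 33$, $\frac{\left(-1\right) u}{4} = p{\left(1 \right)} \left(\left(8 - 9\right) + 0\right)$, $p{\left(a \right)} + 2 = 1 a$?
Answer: $- \frac{18698}{5} \approx -3739.6$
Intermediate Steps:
$p{\left(a \right)} = -2 + a$ ($p{\left(a \right)} = -2 + 1 a = -2 + a$)
$u = -4$ ($u = - 4 \left(-2 + 1\right) \left(\left(8 - 9\right) + 0\right) = - 4 \left(- (-1 + 0)\right) = - 4 \left(\left(-1\right) \left(-1\right)\right) = \left(-4\right) 1 = -4$)
$B{\left(y \right)} = - \frac{33}{5} - \frac{4 y}{5} + \frac{y^{2}}{5}$ ($B{\left(y \right)} = \frac{\left(y^{2} - 4 y\right) - 33}{5} = \frac{-33 + y^{2} - 4 y}{5} = - \frac{33}{5} - \frac{4 y}{5} + \frac{y^{2}}{5}$)
$B{\left(134 \right)} - \left(-1\right) \left(-7217\right) = \left(- \frac{33}{5} - \frac{536}{5} + \frac{134^{2}}{5}\right) - \left(-1\right) \left(-7217\right) = \left(- \frac{33}{5} - \frac{536}{5} + \frac{1}{5} \cdot 17956\right) - 7217 = \left(- \frac{33}{5} - \frac{536}{5} + \frac{17956}{5}\right) - 7217 = \frac{17387}{5} - 7217 = - \frac{18698}{5}$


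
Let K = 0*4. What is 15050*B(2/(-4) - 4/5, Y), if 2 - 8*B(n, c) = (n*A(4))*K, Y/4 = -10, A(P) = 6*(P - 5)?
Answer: 7525/2 ≈ 3762.5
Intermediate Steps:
A(P) = -30 + 6*P (A(P) = 6*(-5 + P) = -30 + 6*P)
K = 0
Y = -40 (Y = 4*(-10) = -40)
B(n, c) = ¼ (B(n, c) = ¼ - n*(-30 + 6*4)*0/8 = ¼ - n*(-30 + 24)*0/8 = ¼ - n*(-6)*0/8 = ¼ - (-6*n)*0/8 = ¼ - ⅛*0 = ¼ + 0 = ¼)
15050*B(2/(-4) - 4/5, Y) = 15050*(¼) = 7525/2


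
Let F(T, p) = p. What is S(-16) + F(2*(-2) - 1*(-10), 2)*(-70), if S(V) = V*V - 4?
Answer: 112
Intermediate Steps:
S(V) = -4 + V² (S(V) = V² - 4 = -4 + V²)
S(-16) + F(2*(-2) - 1*(-10), 2)*(-70) = (-4 + (-16)²) + 2*(-70) = (-4 + 256) - 140 = 252 - 140 = 112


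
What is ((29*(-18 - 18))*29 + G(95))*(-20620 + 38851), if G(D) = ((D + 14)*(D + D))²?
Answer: 7818798685344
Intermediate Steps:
G(D) = 4*D²*(14 + D)² (G(D) = ((14 + D)*(2*D))² = (2*D*(14 + D))² = 4*D²*(14 + D)²)
((29*(-18 - 18))*29 + G(95))*(-20620 + 38851) = ((29*(-18 - 18))*29 + 4*95²*(14 + 95)²)*(-20620 + 38851) = ((29*(-36))*29 + 4*9025*109²)*18231 = (-1044*29 + 4*9025*11881)*18231 = (-30276 + 428904100)*18231 = 428873824*18231 = 7818798685344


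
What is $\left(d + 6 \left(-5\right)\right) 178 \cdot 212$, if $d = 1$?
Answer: $-1094344$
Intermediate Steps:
$\left(d + 6 \left(-5\right)\right) 178 \cdot 212 = \left(1 + 6 \left(-5\right)\right) 178 \cdot 212 = \left(1 - 30\right) 178 \cdot 212 = \left(-29\right) 178 \cdot 212 = \left(-5162\right) 212 = -1094344$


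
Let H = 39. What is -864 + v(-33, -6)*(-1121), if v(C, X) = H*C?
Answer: 1441863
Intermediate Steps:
v(C, X) = 39*C
-864 + v(-33, -6)*(-1121) = -864 + (39*(-33))*(-1121) = -864 - 1287*(-1121) = -864 + 1442727 = 1441863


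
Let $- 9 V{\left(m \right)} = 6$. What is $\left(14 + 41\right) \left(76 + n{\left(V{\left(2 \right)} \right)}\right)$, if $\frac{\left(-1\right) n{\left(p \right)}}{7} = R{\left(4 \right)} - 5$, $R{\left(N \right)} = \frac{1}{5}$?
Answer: $6028$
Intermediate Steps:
$V{\left(m \right)} = - \frac{2}{3}$ ($V{\left(m \right)} = \left(- \frac{1}{9}\right) 6 = - \frac{2}{3}$)
$R{\left(N \right)} = \frac{1}{5}$
$n{\left(p \right)} = \frac{168}{5}$ ($n{\left(p \right)} = - 7 \left(\frac{1}{5} - 5\right) = \left(-7\right) \left(- \frac{24}{5}\right) = \frac{168}{5}$)
$\left(14 + 41\right) \left(76 + n{\left(V{\left(2 \right)} \right)}\right) = \left(14 + 41\right) \left(76 + \frac{168}{5}\right) = 55 \cdot \frac{548}{5} = 6028$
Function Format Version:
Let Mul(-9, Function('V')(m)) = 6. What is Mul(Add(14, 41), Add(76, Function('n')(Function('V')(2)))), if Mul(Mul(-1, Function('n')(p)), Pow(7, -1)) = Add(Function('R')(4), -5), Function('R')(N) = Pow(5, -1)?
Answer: 6028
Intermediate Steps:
Function('V')(m) = Rational(-2, 3) (Function('V')(m) = Mul(Rational(-1, 9), 6) = Rational(-2, 3))
Function('R')(N) = Rational(1, 5)
Function('n')(p) = Rational(168, 5) (Function('n')(p) = Mul(-7, Add(Rational(1, 5), -5)) = Mul(-7, Rational(-24, 5)) = Rational(168, 5))
Mul(Add(14, 41), Add(76, Function('n')(Function('V')(2)))) = Mul(Add(14, 41), Add(76, Rational(168, 5))) = Mul(55, Rational(548, 5)) = 6028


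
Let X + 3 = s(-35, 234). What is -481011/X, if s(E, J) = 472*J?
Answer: -160337/36815 ≈ -4.3552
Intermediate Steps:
X = 110445 (X = -3 + 472*234 = -3 + 110448 = 110445)
-481011/X = -481011/110445 = -481011*1/110445 = -160337/36815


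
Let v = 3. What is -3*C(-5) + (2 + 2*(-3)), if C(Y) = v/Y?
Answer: -11/5 ≈ -2.2000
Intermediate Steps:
C(Y) = 3/Y
-3*C(-5) + (2 + 2*(-3)) = -9/(-5) + (2 + 2*(-3)) = -9*(-1)/5 + (2 - 6) = -3*(-⅗) - 4 = 9/5 - 4 = -11/5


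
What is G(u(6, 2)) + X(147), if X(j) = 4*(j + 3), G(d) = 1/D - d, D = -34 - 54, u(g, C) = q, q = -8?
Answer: 53503/88 ≈ 607.99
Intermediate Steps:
u(g, C) = -8
D = -88
G(d) = -1/88 - d (G(d) = 1/(-88) - d = -1/88 - d)
X(j) = 12 + 4*j (X(j) = 4*(3 + j) = 12 + 4*j)
G(u(6, 2)) + X(147) = (-1/88 - 1*(-8)) + (12 + 4*147) = (-1/88 + 8) + (12 + 588) = 703/88 + 600 = 53503/88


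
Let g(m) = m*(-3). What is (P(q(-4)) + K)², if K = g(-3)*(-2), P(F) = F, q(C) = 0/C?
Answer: 324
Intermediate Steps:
q(C) = 0
g(m) = -3*m
K = -18 (K = -3*(-3)*(-2) = 9*(-2) = -18)
(P(q(-4)) + K)² = (0 - 18)² = (-18)² = 324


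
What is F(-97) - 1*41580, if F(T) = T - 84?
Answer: -41761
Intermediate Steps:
F(T) = -84 + T
F(-97) - 1*41580 = (-84 - 97) - 1*41580 = -181 - 41580 = -41761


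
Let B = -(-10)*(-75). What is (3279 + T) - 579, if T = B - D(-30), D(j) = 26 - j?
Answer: 1894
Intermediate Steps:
B = -750 (B = -1*750 = -750)
T = -806 (T = -750 - (26 - 1*(-30)) = -750 - (26 + 30) = -750 - 1*56 = -750 - 56 = -806)
(3279 + T) - 579 = (3279 - 806) - 579 = 2473 - 579 = 1894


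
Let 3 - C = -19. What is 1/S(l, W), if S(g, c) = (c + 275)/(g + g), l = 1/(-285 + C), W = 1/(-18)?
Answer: -36/1301587 ≈ -2.7659e-5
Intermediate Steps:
C = 22 (C = 3 - 1*(-19) = 3 + 19 = 22)
W = -1/18 ≈ -0.055556
l = -1/263 (l = 1/(-285 + 22) = 1/(-263) = -1/263 ≈ -0.0038023)
S(g, c) = (275 + c)/(2*g) (S(g, c) = (275 + c)/((2*g)) = (275 + c)*(1/(2*g)) = (275 + c)/(2*g))
1/S(l, W) = 1/((275 - 1/18)/(2*(-1/263))) = 1/((½)*(-263)*(4949/18)) = 1/(-1301587/36) = -36/1301587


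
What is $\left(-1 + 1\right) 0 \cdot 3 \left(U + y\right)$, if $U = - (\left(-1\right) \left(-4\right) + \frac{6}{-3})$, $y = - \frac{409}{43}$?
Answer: $0$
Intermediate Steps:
$y = - \frac{409}{43}$ ($y = \left(-409\right) \frac{1}{43} = - \frac{409}{43} \approx -9.5116$)
$U = -2$ ($U = - (4 + 6 \left(- \frac{1}{3}\right)) = - (4 - 2) = \left(-1\right) 2 = -2$)
$\left(-1 + 1\right) 0 \cdot 3 \left(U + y\right) = \left(-1 + 1\right) 0 \cdot 3 \left(-2 - \frac{409}{43}\right) = 0 \cdot 0 \cdot 3 \left(- \frac{495}{43}\right) = 0 \cdot 3 \left(- \frac{495}{43}\right) = 0 \left(- \frac{495}{43}\right) = 0$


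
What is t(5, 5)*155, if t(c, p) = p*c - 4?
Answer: 3255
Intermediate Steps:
t(c, p) = -4 + c*p (t(c, p) = c*p - 4 = -4 + c*p)
t(5, 5)*155 = (-4 + 5*5)*155 = (-4 + 25)*155 = 21*155 = 3255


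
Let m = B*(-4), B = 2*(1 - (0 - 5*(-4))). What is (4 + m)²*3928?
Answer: 95591808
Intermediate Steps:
B = -38 (B = 2*(1 - (0 + 20)) = 2*(1 - 1*20) = 2*(1 - 20) = 2*(-19) = -38)
m = 152 (m = -38*(-4) = 152)
(4 + m)²*3928 = (4 + 152)²*3928 = 156²*3928 = 24336*3928 = 95591808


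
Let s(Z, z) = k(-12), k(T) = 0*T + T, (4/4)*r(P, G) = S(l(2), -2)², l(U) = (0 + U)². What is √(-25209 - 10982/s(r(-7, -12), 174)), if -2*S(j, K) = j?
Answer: I*√874578/6 ≈ 155.86*I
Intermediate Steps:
l(U) = U²
S(j, K) = -j/2
r(P, G) = 4 (r(P, G) = (-½*2²)² = (-½*4)² = (-2)² = 4)
k(T) = T (k(T) = 0 + T = T)
s(Z, z) = -12
√(-25209 - 10982/s(r(-7, -12), 174)) = √(-25209 - 10982/(-12)) = √(-25209 - 10982*(-1/12)) = √(-25209 + 5491/6) = √(-145763/6) = I*√874578/6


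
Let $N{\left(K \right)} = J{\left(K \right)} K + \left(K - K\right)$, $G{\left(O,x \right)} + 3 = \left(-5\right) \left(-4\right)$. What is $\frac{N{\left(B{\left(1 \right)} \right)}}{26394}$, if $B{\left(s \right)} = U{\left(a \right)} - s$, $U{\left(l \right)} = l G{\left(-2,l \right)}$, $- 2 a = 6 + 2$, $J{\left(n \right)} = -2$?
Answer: $\frac{23}{4399} \approx 0.0052285$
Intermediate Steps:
$G{\left(O,x \right)} = 17$ ($G{\left(O,x \right)} = -3 - -20 = -3 + 20 = 17$)
$a = -4$ ($a = - \frac{6 + 2}{2} = \left(- \frac{1}{2}\right) 8 = -4$)
$U{\left(l \right)} = 17 l$ ($U{\left(l \right)} = l 17 = 17 l$)
$B{\left(s \right)} = -68 - s$ ($B{\left(s \right)} = 17 \left(-4\right) - s = -68 - s$)
$N{\left(K \right)} = - 2 K$ ($N{\left(K \right)} = - 2 K + \left(K - K\right) = - 2 K + 0 = - 2 K$)
$\frac{N{\left(B{\left(1 \right)} \right)}}{26394} = \frac{\left(-2\right) \left(-68 - 1\right)}{26394} = - 2 \left(-68 - 1\right) \frac{1}{26394} = \left(-2\right) \left(-69\right) \frac{1}{26394} = 138 \cdot \frac{1}{26394} = \frac{23}{4399}$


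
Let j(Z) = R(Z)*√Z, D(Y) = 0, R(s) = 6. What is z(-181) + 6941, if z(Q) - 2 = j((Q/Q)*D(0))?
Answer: 6943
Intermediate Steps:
j(Z) = 6*√Z
z(Q) = 2 (z(Q) = 2 + 6*√((Q/Q)*0) = 2 + 6*√(1*0) = 2 + 6*√0 = 2 + 6*0 = 2 + 0 = 2)
z(-181) + 6941 = 2 + 6941 = 6943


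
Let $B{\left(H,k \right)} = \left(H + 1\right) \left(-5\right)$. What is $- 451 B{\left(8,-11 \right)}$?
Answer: $20295$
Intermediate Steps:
$B{\left(H,k \right)} = -5 - 5 H$ ($B{\left(H,k \right)} = \left(1 + H\right) \left(-5\right) = -5 - 5 H$)
$- 451 B{\left(8,-11 \right)} = - 451 \left(-5 - 40\right) = \left(-451\right) \left(-45\right) = 20295$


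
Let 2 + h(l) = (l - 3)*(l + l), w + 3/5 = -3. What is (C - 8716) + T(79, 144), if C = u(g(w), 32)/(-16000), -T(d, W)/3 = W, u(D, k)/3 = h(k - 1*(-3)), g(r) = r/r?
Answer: -73187357/8000 ≈ -9148.4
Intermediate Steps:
w = -18/5 (w = -⅗ - 3 = -18/5 ≈ -3.6000)
g(r) = 1
h(l) = -2 + 2*l*(-3 + l) (h(l) = -2 + (l - 3)*(l + l) = -2 + (-3 + l)*(2*l) = -2 + 2*l*(-3 + l))
u(D, k) = -60 - 18*k + 6*(3 + k)² (u(D, k) = 3*(-2 - 6*(k - 1*(-3)) + 2*(k - 1*(-3))²) = 3*(-2 - 6*(k + 3) + 2*(k + 3)²) = 3*(-2 - 6*(3 + k) + 2*(3 + k)²) = 3*(-2 + (-18 - 6*k) + 2*(3 + k)²) = 3*(-20 - 6*k + 2*(3 + k)²) = -60 - 18*k + 6*(3 + k)²)
T(d, W) = -3*W
C = -3357/8000 (C = (-6 + 6*32² + 18*32)/(-16000) = (-6 + 6*1024 + 576)*(-1/16000) = (-6 + 6144 + 576)*(-1/16000) = 6714*(-1/16000) = -3357/8000 ≈ -0.41962)
(C - 8716) + T(79, 144) = (-3357/8000 - 8716) - 3*144 = -69731357/8000 - 432 = -73187357/8000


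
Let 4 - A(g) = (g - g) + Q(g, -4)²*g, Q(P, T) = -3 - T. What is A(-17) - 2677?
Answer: -2656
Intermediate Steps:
A(g) = 4 - g (A(g) = 4 - ((g - g) + (-3 - 1*(-4))²*g) = 4 - (0 + (-3 + 4)²*g) = 4 - (0 + 1²*g) = 4 - (0 + 1*g) = 4 - (0 + g) = 4 - g)
A(-17) - 2677 = (4 - 1*(-17)) - 2677 = (4 + 17) - 2677 = 21 - 2677 = -2656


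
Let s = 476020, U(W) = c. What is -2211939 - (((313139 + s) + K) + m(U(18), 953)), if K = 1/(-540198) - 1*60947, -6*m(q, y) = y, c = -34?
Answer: -794088944224/270099 ≈ -2.9400e+6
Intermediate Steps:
U(W) = -34
m(q, y) = -y/6
K = -32923447507/540198 (K = -1/540198 - 60947 = -32923447507/540198 ≈ -60947.)
-2211939 - (((313139 + s) + K) + m(U(18), 953)) = -2211939 - (((313139 + 476020) - 32923447507/540198) - ⅙*953) = -2211939 - ((789159 - 32923447507/540198) - 953/6) = -2211939 - (393378665975/540198 - 953/6) = -2211939 - 1*196646432263/270099 = -2211939 - 196646432263/270099 = -794088944224/270099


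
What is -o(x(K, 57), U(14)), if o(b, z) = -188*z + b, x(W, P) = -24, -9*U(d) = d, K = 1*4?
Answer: -2416/9 ≈ -268.44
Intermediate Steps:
K = 4
U(d) = -d/9
o(b, z) = b - 188*z
-o(x(K, 57), U(14)) = -(-24 - (-188)*14/9) = -(-24 - 188*(-14/9)) = -(-24 + 2632/9) = -1*2416/9 = -2416/9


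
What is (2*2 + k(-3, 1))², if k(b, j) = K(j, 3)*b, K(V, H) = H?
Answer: 25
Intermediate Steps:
k(b, j) = 3*b
(2*2 + k(-3, 1))² = (2*2 + 3*(-3))² = (4 - 9)² = (-5)² = 25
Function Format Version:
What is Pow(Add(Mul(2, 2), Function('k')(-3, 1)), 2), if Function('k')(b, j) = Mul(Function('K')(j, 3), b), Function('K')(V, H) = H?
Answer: 25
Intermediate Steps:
Function('k')(b, j) = Mul(3, b)
Pow(Add(Mul(2, 2), Function('k')(-3, 1)), 2) = Pow(Add(Mul(2, 2), Mul(3, -3)), 2) = Pow(Add(4, -9), 2) = Pow(-5, 2) = 25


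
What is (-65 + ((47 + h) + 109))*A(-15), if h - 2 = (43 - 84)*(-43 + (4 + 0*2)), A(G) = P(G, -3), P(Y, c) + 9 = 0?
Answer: -15228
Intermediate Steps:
P(Y, c) = -9 (P(Y, c) = -9 + 0 = -9)
A(G) = -9
h = 1601 (h = 2 + (43 - 84)*(-43 + (4 + 0*2)) = 2 - 41*(-43 + (4 + 0)) = 2 - 41*(-43 + 4) = 2 - 41*(-39) = 2 + 1599 = 1601)
(-65 + ((47 + h) + 109))*A(-15) = (-65 + ((47 + 1601) + 109))*(-9) = (-65 + (1648 + 109))*(-9) = (-65 + 1757)*(-9) = 1692*(-9) = -15228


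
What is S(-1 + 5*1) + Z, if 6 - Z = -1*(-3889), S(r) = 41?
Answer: -3842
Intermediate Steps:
Z = -3883 (Z = 6 - (-1)*(-3889) = 6 - 1*3889 = 6 - 3889 = -3883)
S(-1 + 5*1) + Z = 41 - 3883 = -3842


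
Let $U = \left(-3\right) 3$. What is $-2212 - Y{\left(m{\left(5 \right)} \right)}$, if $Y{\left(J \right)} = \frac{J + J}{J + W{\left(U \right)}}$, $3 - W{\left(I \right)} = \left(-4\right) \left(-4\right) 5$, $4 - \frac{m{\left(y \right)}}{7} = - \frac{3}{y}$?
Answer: $- \frac{35369}{16} \approx -2210.6$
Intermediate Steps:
$U = -9$
$m{\left(y \right)} = 28 + \frac{21}{y}$ ($m{\left(y \right)} = 28 - 7 \left(- \frac{3}{y}\right) = 28 + \frac{21}{y}$)
$W{\left(I \right)} = -77$ ($W{\left(I \right)} = 3 - \left(-4\right) \left(-4\right) 5 = 3 - 16 \cdot 5 = 3 - 80 = -77$)
$Y{\left(J \right)} = \frac{2 J}{-77 + J}$ ($Y{\left(J \right)} = \frac{J + J}{J - 77} = \frac{2 J}{-77 + J}$)
$-2212 - Y{\left(m{\left(5 \right)} \right)} = -2212 - \frac{2 \left(28 + \frac{21}{5}\right)}{-77 + \left(28 + \frac{21}{5}\right)} = -2212 - 2 \cdot \frac{161}{5} \frac{1}{-77 + \frac{161}{5}} = -2212 - 2 \cdot \frac{161}{5} \frac{1}{- \frac{224}{5}} = -2212 - 2 \cdot \frac{161}{5} \left(- \frac{5}{224}\right) = -2212 - - \frac{23}{16} = -2212 + \frac{23}{16} = - \frac{35369}{16}$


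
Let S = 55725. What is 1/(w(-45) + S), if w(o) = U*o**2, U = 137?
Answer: 1/333150 ≈ 3.0017e-6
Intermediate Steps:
w(o) = 137*o**2
1/(w(-45) + S) = 1/(137*(-45)**2 + 55725) = 1/(137*2025 + 55725) = 1/(277425 + 55725) = 1/333150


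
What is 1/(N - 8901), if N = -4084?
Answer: -1/12985 ≈ -7.7012e-5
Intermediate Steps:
1/(N - 8901) = 1/(-4084 - 8901) = 1/(-12985) = -1/12985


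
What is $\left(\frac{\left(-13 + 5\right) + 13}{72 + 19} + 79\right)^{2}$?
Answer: $\frac{51753636}{8281} \approx 6249.7$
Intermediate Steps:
$\left(\frac{\left(-13 + 5\right) + 13}{72 + 19} + 79\right)^{2} = \left(\frac{-8 + 13}{91} + 79\right)^{2} = \left(5 \cdot \frac{1}{91} + 79\right)^{2} = \left(\frac{5}{91} + 79\right)^{2} = \left(\frac{7194}{91}\right)^{2} = \frac{51753636}{8281}$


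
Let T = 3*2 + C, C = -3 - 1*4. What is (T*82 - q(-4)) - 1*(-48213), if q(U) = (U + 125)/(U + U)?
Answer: 385169/8 ≈ 48146.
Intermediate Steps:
C = -7 (C = -3 - 4 = -7)
T = -1 (T = 3*2 - 7 = 6 - 7 = -1)
q(U) = (125 + U)/(2*U) (q(U) = (125 + U)/((2*U)) = (125 + U)*(1/(2*U)) = (125 + U)/(2*U))
(T*82 - q(-4)) - 1*(-48213) = (-1*82 - (125 - 4)/(2*(-4))) - 1*(-48213) = (-82 - (-1)*121/(2*4)) + 48213 = (-82 - 1*(-121/8)) + 48213 = (-82 + 121/8) + 48213 = -535/8 + 48213 = 385169/8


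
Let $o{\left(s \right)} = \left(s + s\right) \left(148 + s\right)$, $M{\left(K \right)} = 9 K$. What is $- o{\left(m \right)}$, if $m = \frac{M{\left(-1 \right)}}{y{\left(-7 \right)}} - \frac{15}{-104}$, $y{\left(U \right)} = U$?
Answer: $- \frac{113245185}{264992} \approx -427.35$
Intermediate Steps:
$m = \frac{1041}{728}$ ($m = \frac{9 \left(-1\right)}{-7} - \frac{15}{-104} = \left(-9\right) \left(- \frac{1}{7}\right) - - \frac{15}{104} = \frac{9}{7} + \frac{15}{104} = \frac{1041}{728} \approx 1.4299$)
$o{\left(s \right)} = 2 s \left(148 + s\right)$
$- o{\left(m \right)} = - \frac{2 \cdot 1041 \left(148 + \frac{1041}{728}\right)}{728} = - \frac{2 \cdot 1041 \cdot 108785}{728 \cdot 728} = \left(-1\right) \frac{113245185}{264992} = - \frac{113245185}{264992}$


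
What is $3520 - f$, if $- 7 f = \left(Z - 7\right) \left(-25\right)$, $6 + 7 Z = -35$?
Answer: $\frac{174730}{49} \approx 3565.9$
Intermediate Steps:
$Z = - \frac{41}{7}$ ($Z = - \frac{6}{7} + \frac{1}{7} \left(-35\right) = - \frac{6}{7} - 5 = - \frac{41}{7} \approx -5.8571$)
$f = - \frac{2250}{49}$ ($f = - \frac{\left(- \frac{41}{7} - 7\right) \left(-25\right)}{7} = - \frac{\left(- \frac{90}{7}\right) \left(-25\right)}{7} = \left(- \frac{1}{7}\right) \frac{2250}{7} = - \frac{2250}{49} \approx -45.918$)
$3520 - f = 3520 - - \frac{2250}{49} = 3520 + \frac{2250}{49} = \frac{174730}{49}$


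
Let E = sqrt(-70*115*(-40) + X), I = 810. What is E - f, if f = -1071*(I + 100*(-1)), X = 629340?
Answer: 760410 + 2*sqrt(237835) ≈ 7.6139e+5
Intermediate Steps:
f = -760410 (f = -1071*(810 + 100*(-1)) = -1071*(810 - 100) = -1071*710 = -760410)
E = 2*sqrt(237835) (E = sqrt(-70*115*(-40) + 629340) = sqrt(-8050*(-40) + 629340) = sqrt(322000 + 629340) = sqrt(951340) = 2*sqrt(237835) ≈ 975.37)
E - f = 2*sqrt(237835) - 1*(-760410) = 2*sqrt(237835) + 760410 = 760410 + 2*sqrt(237835)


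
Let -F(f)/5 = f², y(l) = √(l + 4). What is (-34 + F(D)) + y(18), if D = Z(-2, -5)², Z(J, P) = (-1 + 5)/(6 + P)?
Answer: -1314 + √22 ≈ -1309.3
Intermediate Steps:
Z(J, P) = 4/(6 + P)
y(l) = √(4 + l)
D = 16 (D = (4/(6 - 5))² = (4/1)² = (4*1)² = 4² = 16)
F(f) = -5*f²
(-34 + F(D)) + y(18) = (-34 - 5*16²) + √(4 + 18) = (-34 - 5*256) + √22 = (-34 - 1280) + √22 = -1314 + √22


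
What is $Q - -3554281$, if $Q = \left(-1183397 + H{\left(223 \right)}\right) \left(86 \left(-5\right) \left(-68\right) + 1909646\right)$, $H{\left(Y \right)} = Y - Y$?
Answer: $-2294468321461$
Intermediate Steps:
$H{\left(Y \right)} = 0$
$Q = -2294471875742$ ($Q = \left(-1183397 + 0\right) \left(86 \left(-5\right) \left(-68\right) + 1909646\right) = - 1183397 \left(\left(-430\right) \left(-68\right) + 1909646\right) = - 1183397 \left(29240 + 1909646\right) = \left(-1183397\right) 1938886 = -2294471875742$)
$Q - -3554281 = -2294471875742 - -3554281 = -2294471875742 + 3554281 = -2294468321461$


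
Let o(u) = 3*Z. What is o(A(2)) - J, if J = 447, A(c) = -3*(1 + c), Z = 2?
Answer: -441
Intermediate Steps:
A(c) = -3 - 3*c
o(u) = 6 (o(u) = 3*2 = 6)
o(A(2)) - J = 6 - 1*447 = 6 - 447 = -441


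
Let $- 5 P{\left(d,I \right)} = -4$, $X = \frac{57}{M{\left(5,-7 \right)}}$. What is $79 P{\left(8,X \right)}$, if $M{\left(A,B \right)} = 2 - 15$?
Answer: $\frac{316}{5} \approx 63.2$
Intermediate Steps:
$M{\left(A,B \right)} = -13$ ($M{\left(A,B \right)} = 2 - 15 = -13$)
$X = - \frac{57}{13}$ ($X = \frac{57}{-13} = 57 \left(- \frac{1}{13}\right) = - \frac{57}{13} \approx -4.3846$)
$P{\left(d,I \right)} = \frac{4}{5}$ ($P{\left(d,I \right)} = \left(- \frac{1}{5}\right) \left(-4\right) = \frac{4}{5}$)
$79 P{\left(8,X \right)} = 79 \cdot \frac{4}{5} = \frac{316}{5}$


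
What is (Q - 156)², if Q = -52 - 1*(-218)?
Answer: 100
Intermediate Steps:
Q = 166 (Q = -52 + 218 = 166)
(Q - 156)² = (166 - 156)² = 10² = 100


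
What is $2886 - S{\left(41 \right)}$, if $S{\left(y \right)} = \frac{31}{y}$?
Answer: $\frac{118295}{41} \approx 2885.2$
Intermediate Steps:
$2886 - S{\left(41 \right)} = 2886 - \frac{31}{41} = \frac{118295}{41}$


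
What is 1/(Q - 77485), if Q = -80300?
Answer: -1/157785 ≈ -6.3377e-6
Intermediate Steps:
1/(Q - 77485) = 1/(-80300 - 77485) = 1/(-157785) = -1/157785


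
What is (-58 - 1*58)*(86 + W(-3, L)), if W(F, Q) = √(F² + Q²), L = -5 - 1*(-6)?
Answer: -9976 - 116*√10 ≈ -10343.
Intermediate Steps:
L = 1 (L = -5 + 6 = 1)
(-58 - 1*58)*(86 + W(-3, L)) = (-58 - 1*58)*(86 + √((-3)² + 1²)) = (-58 - 58)*(86 + √(9 + 1)) = -116*(86 + √10) = -9976 - 116*√10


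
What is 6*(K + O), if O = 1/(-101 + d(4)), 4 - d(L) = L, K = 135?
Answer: 81804/101 ≈ 809.94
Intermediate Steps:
d(L) = 4 - L
O = -1/101 (O = 1/(-101 + (4 - 1*4)) = 1/(-101 + (4 - 4)) = 1/(-101 + 0) = 1/(-101) = -1/101 ≈ -0.0099010)
6*(K + O) = 6*(135 - 1/101) = 6*(13634/101) = 81804/101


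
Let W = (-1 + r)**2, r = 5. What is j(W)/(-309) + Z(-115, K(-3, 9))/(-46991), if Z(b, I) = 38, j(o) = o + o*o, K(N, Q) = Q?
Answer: -12793294/14520219 ≈ -0.88107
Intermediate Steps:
W = 16 (W = (-1 + 5)**2 = 4**2 = 16)
j(o) = o + o**2
j(W)/(-309) + Z(-115, K(-3, 9))/(-46991) = (16*(1 + 16))/(-309) + 38/(-46991) = (16*17)*(-1/309) + 38*(-1/46991) = 272*(-1/309) - 38/46991 = -272/309 - 38/46991 = -12793294/14520219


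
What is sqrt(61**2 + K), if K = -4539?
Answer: I*sqrt(818) ≈ 28.601*I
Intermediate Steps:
sqrt(61**2 + K) = sqrt(61**2 - 4539) = sqrt(3721 - 4539) = sqrt(-818) = I*sqrt(818)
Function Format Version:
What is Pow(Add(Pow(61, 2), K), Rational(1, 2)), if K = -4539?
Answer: Mul(I, Pow(818, Rational(1, 2))) ≈ Mul(28.601, I)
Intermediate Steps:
Pow(Add(Pow(61, 2), K), Rational(1, 2)) = Pow(Add(Pow(61, 2), -4539), Rational(1, 2)) = Pow(Add(3721, -4539), Rational(1, 2)) = Pow(-818, Rational(1, 2)) = Mul(I, Pow(818, Rational(1, 2)))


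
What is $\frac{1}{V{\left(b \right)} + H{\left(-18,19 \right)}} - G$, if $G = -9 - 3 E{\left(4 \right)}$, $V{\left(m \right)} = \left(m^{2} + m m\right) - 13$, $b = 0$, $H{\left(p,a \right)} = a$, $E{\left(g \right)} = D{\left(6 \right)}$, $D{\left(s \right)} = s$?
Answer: $\frac{163}{6} \approx 27.167$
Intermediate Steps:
$E{\left(g \right)} = 6$
$V{\left(m \right)} = -13 + 2 m^{2}$ ($V{\left(m \right)} = \left(m^{2} + m^{2}\right) - 13 = 2 m^{2} - 13 = -13 + 2 m^{2}$)
$G = -27$ ($G = -9 - 18 = -27$)
$\frac{1}{V{\left(b \right)} + H{\left(-18,19 \right)}} - G = \frac{1}{\left(-13 + 2 \cdot 0^{2}\right) + 19} - -27 = \frac{1}{\left(-13 + 2 \cdot 0\right) + 19} + 27 = \frac{1}{\left(-13 + 0\right) + 19} + 27 = \frac{1}{-13 + 19} + 27 = \frac{1}{6} + 27 = \frac{163}{6}$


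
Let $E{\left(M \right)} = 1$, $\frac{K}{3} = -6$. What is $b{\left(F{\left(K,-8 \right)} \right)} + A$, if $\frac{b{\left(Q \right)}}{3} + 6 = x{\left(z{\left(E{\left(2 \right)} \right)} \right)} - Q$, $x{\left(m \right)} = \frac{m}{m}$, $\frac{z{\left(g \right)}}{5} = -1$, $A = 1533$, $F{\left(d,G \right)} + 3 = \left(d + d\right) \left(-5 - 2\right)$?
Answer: $771$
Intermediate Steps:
$K = -18$ ($K = 3 \left(-6\right) = -18$)
$F{\left(d,G \right)} = -3 - 14 d$ ($F{\left(d,G \right)} = -3 + \left(d + d\right) \left(-5 - 2\right) = -3 + 2 d \left(-7\right) = -3 - 14 d$)
$z{\left(g \right)} = -5$ ($z{\left(g \right)} = 5 \left(-1\right) = -5$)
$x{\left(m \right)} = 1$
$b{\left(Q \right)} = -15 - 3 Q$ ($b{\left(Q \right)} = -18 + 3 \left(1 - Q\right) = -18 - \left(-3 + 3 Q\right) = -15 - 3 Q$)
$b{\left(F{\left(K,-8 \right)} \right)} + A = \left(-15 - 3 \left(-3 - -252\right)\right) + 1533 = \left(-15 - 3 \left(-3 + 252\right)\right) + 1533 = \left(-15 - 747\right) + 1533 = -762 + 1533 = 771$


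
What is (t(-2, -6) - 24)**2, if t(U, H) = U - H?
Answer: 400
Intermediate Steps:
(t(-2, -6) - 24)**2 = ((-2 - 1*(-6)) - 24)**2 = ((-2 + 6) - 24)**2 = (4 - 24)**2 = (-20)**2 = 400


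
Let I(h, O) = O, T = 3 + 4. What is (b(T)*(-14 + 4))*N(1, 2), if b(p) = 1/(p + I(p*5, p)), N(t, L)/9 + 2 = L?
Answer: 0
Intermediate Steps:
T = 7
N(t, L) = -18 + 9*L
b(p) = 1/(2*p) (b(p) = 1/(p + p) = 1/(2*p))
(b(T)*(-14 + 4))*N(1, 2) = (((1/2)/7)*(-14 + 4))*(-18 + 9*2) = (((1/2)*(1/7))*(-10))*(-18 + 18) = ((1/14)*(-10))*0 = -5/7*0 = 0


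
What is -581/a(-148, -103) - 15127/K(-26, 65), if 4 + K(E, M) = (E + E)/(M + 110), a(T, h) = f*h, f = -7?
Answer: 272601759/77456 ≈ 3519.4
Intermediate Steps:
a(T, h) = -7*h
K(E, M) = -4 + 2*E/(110 + M) (K(E, M) = -4 + (E + E)/(M + 110) = -4 + (2*E)/(110 + M) = -4 + 2*E/(110 + M))
-581/a(-148, -103) - 15127/K(-26, 65) = -581/((-7*(-103))) - 15127*(110 + 65)/(2*(-220 - 26 - 2*65)) = -581/721 - 15127*175/(2*(-220 - 26 - 130)) = -581*1/721 - 15127/(2*(1/175)*(-376)) = -83/103 - 15127/(-752/175) = -83/103 - 15127*(-175/752) = -83/103 + 2647225/752 = 272601759/77456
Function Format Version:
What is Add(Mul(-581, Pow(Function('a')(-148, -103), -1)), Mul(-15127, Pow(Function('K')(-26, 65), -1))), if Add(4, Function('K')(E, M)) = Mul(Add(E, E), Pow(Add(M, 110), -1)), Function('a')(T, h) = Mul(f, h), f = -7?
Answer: Rational(272601759, 77456) ≈ 3519.4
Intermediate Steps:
Function('a')(T, h) = Mul(-7, h)
Function('K')(E, M) = Add(-4, Mul(2, E, Pow(Add(110, M), -1))) (Function('K')(E, M) = Add(-4, Mul(Add(E, E), Pow(Add(M, 110), -1))) = Add(-4, Mul(Mul(2, E), Pow(Add(110, M), -1))) = Add(-4, Mul(2, E, Pow(Add(110, M), -1))))
Add(Mul(-581, Pow(Function('a')(-148, -103), -1)), Mul(-15127, Pow(Function('K')(-26, 65), -1))) = Add(Mul(-581, Pow(Mul(-7, -103), -1)), Mul(-15127, Pow(Mul(2, Pow(Add(110, 65), -1), Add(-220, -26, Mul(-2, 65))), -1))) = Add(Mul(-581, Pow(721, -1)), Mul(-15127, Pow(Mul(2, Pow(175, -1), Add(-220, -26, -130)), -1))) = Add(Mul(-581, Rational(1, 721)), Mul(-15127, Pow(Mul(2, Rational(1, 175), -376), -1))) = Add(Rational(-83, 103), Mul(-15127, Pow(Rational(-752, 175), -1))) = Add(Rational(-83, 103), Mul(-15127, Rational(-175, 752))) = Add(Rational(-83, 103), Rational(2647225, 752)) = Rational(272601759, 77456)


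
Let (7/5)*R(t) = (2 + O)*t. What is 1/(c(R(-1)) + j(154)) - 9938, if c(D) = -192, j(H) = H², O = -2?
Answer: -233781511/23524 ≈ -9938.0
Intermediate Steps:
R(t) = 0 (R(t) = 5*((2 - 2)*t)/7 = 5*(0*t)/7 = (5/7)*0 = 0)
1/(c(R(-1)) + j(154)) - 9938 = 1/(-192 + 154²) - 9938 = 1/(-192 + 23716) - 9938 = 1/23524 - 9938 = -233781511/23524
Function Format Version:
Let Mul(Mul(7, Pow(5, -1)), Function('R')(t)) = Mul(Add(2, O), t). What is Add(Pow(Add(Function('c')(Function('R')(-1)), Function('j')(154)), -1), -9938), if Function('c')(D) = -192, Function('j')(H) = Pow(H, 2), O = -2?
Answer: Rational(-233781511, 23524) ≈ -9938.0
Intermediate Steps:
Function('R')(t) = 0 (Function('R')(t) = Mul(Rational(5, 7), Mul(Add(2, -2), t)) = Mul(Rational(5, 7), Mul(0, t)) = Mul(Rational(5, 7), 0) = 0)
Add(Pow(Add(Function('c')(Function('R')(-1)), Function('j')(154)), -1), -9938) = Add(Pow(Add(-192, Pow(154, 2)), -1), -9938) = Add(Pow(Add(-192, 23716), -1), -9938) = Add(Pow(23524, -1), -9938) = Add(Rational(1, 23524), -9938) = Rational(-233781511, 23524)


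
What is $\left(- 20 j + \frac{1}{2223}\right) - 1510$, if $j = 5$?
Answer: $- \frac{3579029}{2223} \approx -1610.0$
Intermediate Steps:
$\left(- 20 j + \frac{1}{2223}\right) - 1510 = \left(\left(-20\right) 5 + \frac{1}{2223}\right) - 1510 = \left(-100 + \frac{1}{2223}\right) - 1510 = - \frac{222299}{2223} - 1510 = - \frac{3579029}{2223}$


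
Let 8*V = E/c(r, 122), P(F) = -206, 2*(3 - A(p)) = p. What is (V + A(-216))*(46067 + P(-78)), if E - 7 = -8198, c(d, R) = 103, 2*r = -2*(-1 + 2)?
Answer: 3818983053/824 ≈ 4.6347e+6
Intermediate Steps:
A(p) = 3 - p/2
r = -1 (r = (-2*(-1 + 2))/2 = (-2*1)/2 = (1/2)*(-2) = -1)
E = -8191 (E = 7 - 8198 = -8191)
V = -8191/824 (V = (-8191/103)/8 = (-8191*1/103)/8 = (1/8)*(-8191/103) = -8191/824 ≈ -9.9405)
(V + A(-216))*(46067 + P(-78)) = (-8191/824 + (3 - 1/2*(-216)))*(46067 - 206) = (-8191/824 + (3 + 108))*45861 = (-8191/824 + 111)*45861 = (83273/824)*45861 = 3818983053/824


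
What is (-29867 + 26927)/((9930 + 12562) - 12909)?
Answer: -420/1369 ≈ -0.30679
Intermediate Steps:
(-29867 + 26927)/((9930 + 12562) - 12909) = -2940/(22492 - 12909) = -2940/9583 = -2940*1/9583 = -420/1369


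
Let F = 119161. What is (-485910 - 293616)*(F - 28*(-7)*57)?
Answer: -101597962158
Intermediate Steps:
(-485910 - 293616)*(F - 28*(-7)*57) = (-485910 - 293616)*(119161 - 28*(-7)*57) = -779526*(119161 + 196*57) = -779526*(119161 + 11172) = -779526*130333 = -101597962158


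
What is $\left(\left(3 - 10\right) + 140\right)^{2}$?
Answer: $17689$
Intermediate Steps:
$\left(\left(3 - 10\right) + 140\right)^{2} = \left(-7 + 140\right)^{2} = 133^{2} = 17689$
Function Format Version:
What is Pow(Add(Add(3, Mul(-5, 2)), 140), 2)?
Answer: 17689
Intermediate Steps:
Pow(Add(Add(3, Mul(-5, 2)), 140), 2) = Pow(Add(Add(3, -10), 140), 2) = Pow(Add(-7, 140), 2) = Pow(133, 2) = 17689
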